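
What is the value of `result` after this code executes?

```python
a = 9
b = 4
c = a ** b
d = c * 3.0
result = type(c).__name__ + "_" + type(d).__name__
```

a is int; b is int; c is int; d is float; result = 'int_float'

'int_float'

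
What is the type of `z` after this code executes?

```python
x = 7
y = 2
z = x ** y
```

positive int ** positive int = int

int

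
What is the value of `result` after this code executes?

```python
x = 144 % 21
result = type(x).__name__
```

x is int; result = 'int'

'int'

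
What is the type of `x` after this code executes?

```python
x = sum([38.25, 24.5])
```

sum() of floats returns float

float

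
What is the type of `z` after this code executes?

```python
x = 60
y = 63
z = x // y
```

int // int = int

int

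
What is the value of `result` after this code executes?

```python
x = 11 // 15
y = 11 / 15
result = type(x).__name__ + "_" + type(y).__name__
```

x is int; y is float; result = 'int_float'

'int_float'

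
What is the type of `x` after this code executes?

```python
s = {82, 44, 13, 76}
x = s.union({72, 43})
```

set.union() returns a new set

set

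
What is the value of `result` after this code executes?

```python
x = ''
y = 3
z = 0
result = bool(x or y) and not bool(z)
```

x = ''; y = 3; z = 0; result = True

True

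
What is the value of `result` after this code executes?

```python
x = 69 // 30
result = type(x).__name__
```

x is int; result = 'int'

'int'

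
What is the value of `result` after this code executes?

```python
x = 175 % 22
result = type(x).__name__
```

x is int; result = 'int'

'int'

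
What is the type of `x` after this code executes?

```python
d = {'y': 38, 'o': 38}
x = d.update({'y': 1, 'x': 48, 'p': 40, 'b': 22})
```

dict.update() returns None

NoneType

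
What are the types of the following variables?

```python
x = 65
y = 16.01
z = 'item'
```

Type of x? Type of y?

x is assigned a bare integer (no decimal point), so it is an int; y is assigned a number with a decimal point, so it is a float

int, float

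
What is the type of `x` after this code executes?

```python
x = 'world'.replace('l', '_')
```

str.replace() returns str

str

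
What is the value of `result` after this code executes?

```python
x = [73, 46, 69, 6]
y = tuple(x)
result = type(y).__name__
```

x is list; y is tuple; result = 'tuple'

'tuple'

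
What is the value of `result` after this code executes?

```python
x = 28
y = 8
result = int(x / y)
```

x = 28; y = 8; result = 3

3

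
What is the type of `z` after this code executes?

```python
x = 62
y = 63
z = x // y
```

int // int = int

int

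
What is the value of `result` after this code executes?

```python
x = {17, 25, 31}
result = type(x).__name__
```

x is set; result = 'set'

'set'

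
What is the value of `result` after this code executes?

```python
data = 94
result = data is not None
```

data = 94; result = True

True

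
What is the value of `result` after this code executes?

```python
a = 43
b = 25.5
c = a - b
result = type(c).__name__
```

a is int; b is float; c is float; result = 'float'

'float'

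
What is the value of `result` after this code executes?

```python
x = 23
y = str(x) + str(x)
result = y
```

x = 23; y = '2323'; result = '2323'

'2323'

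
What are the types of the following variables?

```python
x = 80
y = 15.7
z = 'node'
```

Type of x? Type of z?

x is assigned a bare integer (no decimal point), so it is an int; z is assigned a quoted string literal, so it is a str

int, str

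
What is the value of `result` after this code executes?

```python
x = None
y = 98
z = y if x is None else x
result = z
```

x = None; y = 98; z = 98; result = 98

98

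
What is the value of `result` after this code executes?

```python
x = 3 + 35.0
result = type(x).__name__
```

x is float; result = 'float'

'float'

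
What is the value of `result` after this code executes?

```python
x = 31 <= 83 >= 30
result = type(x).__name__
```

x is bool; result = 'bool'

'bool'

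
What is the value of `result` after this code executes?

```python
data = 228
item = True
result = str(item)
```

data = 228; item = True; result = 'True'

'True'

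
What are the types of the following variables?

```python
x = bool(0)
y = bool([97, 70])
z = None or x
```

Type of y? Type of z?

bool() returns bool; None or bool returns the bool

bool, bool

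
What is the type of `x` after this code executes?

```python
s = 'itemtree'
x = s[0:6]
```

Slicing a str returns str

str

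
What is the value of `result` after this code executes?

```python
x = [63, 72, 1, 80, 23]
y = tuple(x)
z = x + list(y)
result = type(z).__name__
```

x is list; y is tuple; z is list; result = 'list'

'list'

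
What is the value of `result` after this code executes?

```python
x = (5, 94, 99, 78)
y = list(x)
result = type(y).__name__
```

x is tuple; y is list; result = 'list'

'list'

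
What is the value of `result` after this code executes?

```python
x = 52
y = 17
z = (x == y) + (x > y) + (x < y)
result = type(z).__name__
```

x is int; y is int; z is int; result = 'int'

'int'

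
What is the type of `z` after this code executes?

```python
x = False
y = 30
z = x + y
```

bool + int = int (bool is subclass of int)

int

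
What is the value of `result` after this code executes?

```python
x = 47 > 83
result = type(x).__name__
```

x is bool; result = 'bool'

'bool'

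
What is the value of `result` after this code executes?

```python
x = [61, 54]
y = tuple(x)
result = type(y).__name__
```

x is list; y is tuple; result = 'tuple'

'tuple'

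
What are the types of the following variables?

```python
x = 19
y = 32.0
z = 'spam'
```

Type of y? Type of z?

y is assigned a number with a decimal point, so it is a float; z is assigned a quoted string literal, so it is a str

float, str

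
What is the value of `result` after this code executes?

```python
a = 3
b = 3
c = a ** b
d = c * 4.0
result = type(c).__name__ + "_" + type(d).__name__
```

a is int; b is int; c is int; d is float; result = 'int_float'

'int_float'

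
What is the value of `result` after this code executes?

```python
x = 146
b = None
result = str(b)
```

x = 146; b = None; result = 'None'

'None'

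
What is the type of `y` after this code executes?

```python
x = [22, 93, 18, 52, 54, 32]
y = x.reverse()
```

list.reverse() returns None

NoneType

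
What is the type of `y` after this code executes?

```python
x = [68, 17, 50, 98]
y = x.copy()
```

list.copy() returns list

list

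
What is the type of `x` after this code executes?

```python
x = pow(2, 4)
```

pow(int, int) returns int

int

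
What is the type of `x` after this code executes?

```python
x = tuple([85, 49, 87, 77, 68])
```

tuple() constructor returns tuple

tuple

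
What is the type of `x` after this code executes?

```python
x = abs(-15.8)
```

abs() of float returns float

float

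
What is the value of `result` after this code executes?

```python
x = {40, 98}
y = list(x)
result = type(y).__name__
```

x is set; y is list; result = 'list'

'list'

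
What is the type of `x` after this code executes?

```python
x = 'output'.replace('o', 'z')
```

str.replace() returns str

str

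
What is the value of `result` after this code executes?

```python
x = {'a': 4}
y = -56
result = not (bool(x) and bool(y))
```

x = {'a': 4}; y = -56; result = False

False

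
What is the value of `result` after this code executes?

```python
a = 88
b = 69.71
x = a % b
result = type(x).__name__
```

a is int; b is float; x is float; result = 'float'

'float'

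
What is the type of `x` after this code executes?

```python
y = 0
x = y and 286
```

'and' returns first falsy value (0 is int)

int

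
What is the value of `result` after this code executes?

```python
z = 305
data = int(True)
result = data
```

z = 305; data = 1; result = 1

1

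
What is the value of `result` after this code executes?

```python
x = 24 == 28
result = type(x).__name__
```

x is bool; result = 'bool'

'bool'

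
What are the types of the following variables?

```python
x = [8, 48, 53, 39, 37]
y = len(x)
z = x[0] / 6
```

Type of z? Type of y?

int / int = float; len() returns int

float, int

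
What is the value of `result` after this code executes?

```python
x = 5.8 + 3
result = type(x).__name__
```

x is float; result = 'float'

'float'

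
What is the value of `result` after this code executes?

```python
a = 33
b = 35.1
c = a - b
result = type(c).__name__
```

a is int; b is float; c is float; result = 'float'

'float'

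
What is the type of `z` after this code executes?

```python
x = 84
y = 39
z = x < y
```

Comparison returns bool

bool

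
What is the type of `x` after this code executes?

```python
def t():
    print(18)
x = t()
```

Function without return returns None

NoneType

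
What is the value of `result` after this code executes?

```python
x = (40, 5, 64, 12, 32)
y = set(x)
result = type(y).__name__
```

x is tuple; y is set; result = 'set'

'set'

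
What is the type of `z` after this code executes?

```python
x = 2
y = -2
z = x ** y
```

int ** negative = float

float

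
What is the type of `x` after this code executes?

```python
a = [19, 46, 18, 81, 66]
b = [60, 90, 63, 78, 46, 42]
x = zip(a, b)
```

zip() returns a zip object

zip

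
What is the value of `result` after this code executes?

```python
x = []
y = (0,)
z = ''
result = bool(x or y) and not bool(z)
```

x = []; y = (0,); z = ''; result = True

True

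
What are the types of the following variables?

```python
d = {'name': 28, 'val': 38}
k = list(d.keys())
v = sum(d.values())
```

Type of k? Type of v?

list() converts to list; sum of ints is int

list, int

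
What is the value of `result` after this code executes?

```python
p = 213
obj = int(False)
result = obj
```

p = 213; obj = 0; result = 0

0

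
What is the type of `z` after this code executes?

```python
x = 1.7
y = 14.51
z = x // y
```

float // float = float

float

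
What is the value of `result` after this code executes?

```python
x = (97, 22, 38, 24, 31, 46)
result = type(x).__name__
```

x is tuple; result = 'tuple'

'tuple'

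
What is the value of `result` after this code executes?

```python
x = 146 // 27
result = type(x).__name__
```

x is int; result = 'int'

'int'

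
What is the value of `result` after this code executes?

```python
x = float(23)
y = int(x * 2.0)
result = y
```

x = 23.0; y = 46; result = 46

46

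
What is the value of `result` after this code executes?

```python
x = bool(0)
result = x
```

x = False; result = False

False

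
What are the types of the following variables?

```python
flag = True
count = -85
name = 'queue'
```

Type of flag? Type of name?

flag is assigned the constant True, which has type bool; name is assigned a quoted string literal, so it is a str

bool, str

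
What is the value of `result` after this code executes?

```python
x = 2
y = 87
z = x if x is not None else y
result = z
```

x = 2; y = 87; z = 2; result = 2

2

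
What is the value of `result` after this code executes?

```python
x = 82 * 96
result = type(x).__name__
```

x is int; result = 'int'

'int'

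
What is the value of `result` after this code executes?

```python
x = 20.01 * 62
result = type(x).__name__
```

x is float; result = 'float'

'float'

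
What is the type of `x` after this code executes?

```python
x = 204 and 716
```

'and' with truthy values returns last operand (int)

int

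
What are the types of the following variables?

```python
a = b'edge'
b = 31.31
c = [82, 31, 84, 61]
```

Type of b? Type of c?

b is assigned a number with a decimal point, so it is a float; c is assigned a list literal (square brackets)

float, list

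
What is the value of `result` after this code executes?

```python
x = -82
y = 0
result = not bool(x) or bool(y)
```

x = -82; y = 0; result = False

False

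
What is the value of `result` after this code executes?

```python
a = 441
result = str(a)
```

a = 441; result = '441'

'441'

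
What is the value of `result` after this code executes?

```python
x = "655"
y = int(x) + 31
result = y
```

x = '655'; y = 686; result = 686

686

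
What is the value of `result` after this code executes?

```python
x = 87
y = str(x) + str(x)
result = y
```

x = 87; y = '8787'; result = '8787'

'8787'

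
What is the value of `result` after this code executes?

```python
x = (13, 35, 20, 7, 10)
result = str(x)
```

x = (13, 35, 20, 7, 10); result = '(13, 35, 20, 7, 10)'

'(13, 35, 20, 7, 10)'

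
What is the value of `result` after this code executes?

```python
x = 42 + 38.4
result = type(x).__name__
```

x is float; result = 'float'

'float'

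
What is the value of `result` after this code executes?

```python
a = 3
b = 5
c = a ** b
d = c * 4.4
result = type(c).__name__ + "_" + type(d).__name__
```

a is int; b is int; c is int; d is float; result = 'int_float'

'int_float'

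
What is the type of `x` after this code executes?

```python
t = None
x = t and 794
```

'and' returns first falsy value (None)

NoneType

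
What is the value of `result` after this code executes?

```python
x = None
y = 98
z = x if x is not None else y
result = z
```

x = None; y = 98; z = 98; result = 98

98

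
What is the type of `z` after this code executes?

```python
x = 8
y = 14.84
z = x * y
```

int * float = float

float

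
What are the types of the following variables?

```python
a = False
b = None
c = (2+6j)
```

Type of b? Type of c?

b is assigned None, whose type is NoneType; c is assigned (2+6j), an int plus an imaginary literal (j suffix), which evaluates to complex

NoneType, complex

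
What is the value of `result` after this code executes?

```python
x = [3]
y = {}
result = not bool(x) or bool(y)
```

x = [3]; y = {}; result = False

False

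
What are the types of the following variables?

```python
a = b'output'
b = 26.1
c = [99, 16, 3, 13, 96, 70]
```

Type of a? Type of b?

a is assigned a bytes literal (b'...' prefix); b is assigned a number with a decimal point, so it is a float

bytes, float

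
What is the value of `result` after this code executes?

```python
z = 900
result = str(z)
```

z = 900; result = '900'

'900'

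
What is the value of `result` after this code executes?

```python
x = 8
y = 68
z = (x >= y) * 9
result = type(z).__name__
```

x is int; y is int; z is int; result = 'int'

'int'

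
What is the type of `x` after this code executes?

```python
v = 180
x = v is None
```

'is' comparison returns bool

bool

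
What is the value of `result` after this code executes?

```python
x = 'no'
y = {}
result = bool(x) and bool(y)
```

x = 'no'; y = {}; result = False

False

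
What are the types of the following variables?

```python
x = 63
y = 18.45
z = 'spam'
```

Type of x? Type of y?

x is assigned a bare integer (no decimal point), so it is an int; y is assigned a number with a decimal point, so it is a float

int, float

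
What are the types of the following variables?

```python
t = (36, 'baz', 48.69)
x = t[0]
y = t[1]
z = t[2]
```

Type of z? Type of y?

tuple[2] is float; tuple[1] is str

float, str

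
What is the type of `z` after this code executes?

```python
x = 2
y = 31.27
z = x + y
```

int + float = float

float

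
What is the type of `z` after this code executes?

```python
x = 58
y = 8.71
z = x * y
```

int * float = float

float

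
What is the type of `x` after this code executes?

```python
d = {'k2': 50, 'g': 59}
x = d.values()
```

.values() returns dict_values view

dict_values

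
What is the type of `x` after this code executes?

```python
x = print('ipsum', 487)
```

print() returns None

NoneType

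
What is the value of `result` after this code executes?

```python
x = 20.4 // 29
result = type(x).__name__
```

x is float; result = 'float'

'float'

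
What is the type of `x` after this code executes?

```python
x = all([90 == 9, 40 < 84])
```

all() returns bool

bool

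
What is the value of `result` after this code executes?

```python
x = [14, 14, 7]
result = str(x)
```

x = [14, 14, 7]; result = '[14, 14, 7]'

'[14, 14, 7]'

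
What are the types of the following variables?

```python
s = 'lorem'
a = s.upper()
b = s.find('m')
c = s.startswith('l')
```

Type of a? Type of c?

upper() returns str; startswith() returns bool

str, bool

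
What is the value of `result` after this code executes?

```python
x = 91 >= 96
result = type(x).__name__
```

x is bool; result = 'bool'

'bool'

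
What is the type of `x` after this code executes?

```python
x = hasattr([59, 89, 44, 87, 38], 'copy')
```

hasattr() returns bool

bool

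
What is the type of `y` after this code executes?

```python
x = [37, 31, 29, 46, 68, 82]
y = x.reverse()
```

list.reverse() returns None

NoneType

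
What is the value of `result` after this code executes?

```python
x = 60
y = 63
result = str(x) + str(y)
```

x = 60; y = 63; result = '6063'

'6063'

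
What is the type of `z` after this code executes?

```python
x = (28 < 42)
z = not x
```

'not' returns bool

bool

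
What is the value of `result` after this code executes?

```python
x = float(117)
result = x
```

x = 117.0; result = 117.0

117.0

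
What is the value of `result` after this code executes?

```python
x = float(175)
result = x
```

x = 175.0; result = 175.0

175.0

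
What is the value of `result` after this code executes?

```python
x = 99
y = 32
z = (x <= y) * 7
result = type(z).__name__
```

x is int; y is int; z is int; result = 'int'

'int'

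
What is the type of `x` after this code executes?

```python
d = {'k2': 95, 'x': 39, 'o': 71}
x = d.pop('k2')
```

dict.pop() returns the value

int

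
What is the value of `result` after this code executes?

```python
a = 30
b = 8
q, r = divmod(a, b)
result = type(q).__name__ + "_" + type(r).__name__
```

a is int; b is int; q is int; r is int; result = 'int_int'

'int_int'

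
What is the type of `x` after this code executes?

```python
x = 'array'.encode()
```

str.encode() returns bytes

bytes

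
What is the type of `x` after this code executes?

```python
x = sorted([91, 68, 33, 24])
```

sorted() always returns list

list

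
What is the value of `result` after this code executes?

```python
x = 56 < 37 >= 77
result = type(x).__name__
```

x is bool; result = 'bool'

'bool'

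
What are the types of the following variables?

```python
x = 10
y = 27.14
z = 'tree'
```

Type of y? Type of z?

y is assigned a number with a decimal point, so it is a float; z is assigned a quoted string literal, so it is a str

float, str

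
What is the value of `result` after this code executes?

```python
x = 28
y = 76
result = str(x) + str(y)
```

x = 28; y = 76; result = '2876'

'2876'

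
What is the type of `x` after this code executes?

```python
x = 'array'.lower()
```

str.lower() returns str

str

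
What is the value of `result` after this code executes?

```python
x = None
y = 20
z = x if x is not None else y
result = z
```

x = None; y = 20; z = 20; result = 20

20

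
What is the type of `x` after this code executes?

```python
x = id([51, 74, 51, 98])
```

id() returns int

int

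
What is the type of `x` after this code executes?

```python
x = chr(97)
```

chr() returns str (single char)

str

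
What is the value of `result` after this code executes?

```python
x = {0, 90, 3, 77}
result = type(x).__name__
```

x is set; result = 'set'

'set'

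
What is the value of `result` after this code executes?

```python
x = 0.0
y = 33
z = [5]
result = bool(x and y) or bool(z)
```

x = 0.0; y = 33; z = [5]; result = True

True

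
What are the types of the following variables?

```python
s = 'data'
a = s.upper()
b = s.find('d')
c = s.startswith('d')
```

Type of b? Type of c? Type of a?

find() returns int; startswith() returns bool; upper() returns str

int, bool, str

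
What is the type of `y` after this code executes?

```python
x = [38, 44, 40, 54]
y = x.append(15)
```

list.append() returns None (mutates in place)

NoneType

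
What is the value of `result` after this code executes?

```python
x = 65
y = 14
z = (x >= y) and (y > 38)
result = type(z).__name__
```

x is int; y is int; z is bool; result = 'bool'

'bool'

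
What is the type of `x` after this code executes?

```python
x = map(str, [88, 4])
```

map() returns a map object

map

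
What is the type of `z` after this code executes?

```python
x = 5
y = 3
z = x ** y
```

positive int ** positive int = int

int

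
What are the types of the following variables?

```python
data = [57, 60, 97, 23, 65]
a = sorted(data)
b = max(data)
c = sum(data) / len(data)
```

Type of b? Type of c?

max of ints returns int; int / int = float

int, float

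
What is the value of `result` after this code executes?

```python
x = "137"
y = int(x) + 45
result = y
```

x = '137'; y = 182; result = 182

182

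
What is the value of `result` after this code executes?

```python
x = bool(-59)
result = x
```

x = True; result = True

True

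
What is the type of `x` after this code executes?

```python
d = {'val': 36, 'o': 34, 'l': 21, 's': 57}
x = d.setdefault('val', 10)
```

dict.setdefault() returns the (existing or default) value

int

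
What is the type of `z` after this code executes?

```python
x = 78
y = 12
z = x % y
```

int % int = int

int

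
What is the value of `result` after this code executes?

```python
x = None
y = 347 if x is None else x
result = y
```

x = None; y = 347; result = 347

347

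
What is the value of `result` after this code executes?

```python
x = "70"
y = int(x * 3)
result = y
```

x = '70'; y = 707070; result = 707070

707070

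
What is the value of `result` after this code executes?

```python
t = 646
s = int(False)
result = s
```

t = 646; s = 0; result = 0

0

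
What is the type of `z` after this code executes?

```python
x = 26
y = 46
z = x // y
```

int // int = int

int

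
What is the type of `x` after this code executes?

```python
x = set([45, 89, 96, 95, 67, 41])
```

set() constructor returns set

set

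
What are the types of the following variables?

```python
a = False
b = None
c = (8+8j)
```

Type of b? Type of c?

b is assigned None, whose type is NoneType; c is assigned (8+8j), an int plus an imaginary literal (j suffix), which evaluates to complex

NoneType, complex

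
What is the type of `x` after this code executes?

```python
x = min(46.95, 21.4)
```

min() of floats returns float

float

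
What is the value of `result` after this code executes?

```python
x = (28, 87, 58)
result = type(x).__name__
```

x is tuple; result = 'tuple'

'tuple'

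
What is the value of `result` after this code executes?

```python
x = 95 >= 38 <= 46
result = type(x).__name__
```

x is bool; result = 'bool'

'bool'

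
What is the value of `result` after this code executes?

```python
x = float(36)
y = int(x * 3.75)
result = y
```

x = 36.0; y = 135; result = 135

135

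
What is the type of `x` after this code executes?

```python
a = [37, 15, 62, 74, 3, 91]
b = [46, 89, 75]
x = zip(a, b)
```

zip() returns a zip object

zip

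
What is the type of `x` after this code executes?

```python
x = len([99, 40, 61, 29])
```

len() always returns int

int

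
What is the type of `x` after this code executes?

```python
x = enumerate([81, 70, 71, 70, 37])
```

enumerate() returns an enumerate object

enumerate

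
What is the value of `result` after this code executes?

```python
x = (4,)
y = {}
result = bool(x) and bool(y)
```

x = (4,); y = {}; result = False

False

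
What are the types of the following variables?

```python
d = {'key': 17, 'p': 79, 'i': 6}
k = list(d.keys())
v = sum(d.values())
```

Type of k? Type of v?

list() converts to list; sum of ints is int

list, int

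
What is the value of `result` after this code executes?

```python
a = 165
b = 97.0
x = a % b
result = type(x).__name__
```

a is int; b is float; x is float; result = 'float'

'float'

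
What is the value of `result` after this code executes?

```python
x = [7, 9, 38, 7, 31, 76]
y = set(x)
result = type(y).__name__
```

x is list; y is set; result = 'set'

'set'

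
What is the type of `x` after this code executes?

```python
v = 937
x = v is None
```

'is' comparison returns bool

bool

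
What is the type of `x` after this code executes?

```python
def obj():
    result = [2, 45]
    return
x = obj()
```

Bare return returns None

NoneType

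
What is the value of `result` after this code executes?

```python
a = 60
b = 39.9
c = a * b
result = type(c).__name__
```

a is int; b is float; c is float; result = 'float'

'float'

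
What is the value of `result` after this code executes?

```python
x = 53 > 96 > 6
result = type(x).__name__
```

x is bool; result = 'bool'

'bool'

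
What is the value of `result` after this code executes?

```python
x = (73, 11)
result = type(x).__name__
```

x is tuple; result = 'tuple'

'tuple'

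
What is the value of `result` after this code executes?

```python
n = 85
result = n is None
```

n = 85; result = False

False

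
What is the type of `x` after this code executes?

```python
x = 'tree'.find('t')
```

str.find() returns int index

int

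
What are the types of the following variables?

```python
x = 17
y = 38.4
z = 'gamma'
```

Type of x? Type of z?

x is assigned a bare integer (no decimal point), so it is an int; z is assigned a quoted string literal, so it is a str

int, str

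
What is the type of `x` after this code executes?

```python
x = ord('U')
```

ord() returns int (code point)

int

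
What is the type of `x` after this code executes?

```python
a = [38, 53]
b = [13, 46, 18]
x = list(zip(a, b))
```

list(zip()) returns a list of tuples

list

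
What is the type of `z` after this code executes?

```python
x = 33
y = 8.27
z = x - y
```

int - float = float

float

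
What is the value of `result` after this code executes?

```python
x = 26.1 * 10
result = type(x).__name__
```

x is float; result = 'float'

'float'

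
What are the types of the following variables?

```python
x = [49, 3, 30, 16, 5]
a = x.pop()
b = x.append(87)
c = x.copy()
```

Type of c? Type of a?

copy() returns list; pop() returns element

list, int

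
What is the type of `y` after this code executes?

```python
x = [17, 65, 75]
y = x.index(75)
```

list.index() returns int

int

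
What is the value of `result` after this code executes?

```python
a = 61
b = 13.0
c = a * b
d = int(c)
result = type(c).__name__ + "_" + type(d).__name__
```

a is int; b is float; c is float; d is int; result = 'float_int'

'float_int'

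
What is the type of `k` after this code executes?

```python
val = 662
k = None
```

None has type NoneType

NoneType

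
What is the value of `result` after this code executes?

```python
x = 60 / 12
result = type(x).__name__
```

x is float; result = 'float'

'float'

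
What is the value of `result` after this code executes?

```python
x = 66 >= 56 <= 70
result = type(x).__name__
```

x is bool; result = 'bool'

'bool'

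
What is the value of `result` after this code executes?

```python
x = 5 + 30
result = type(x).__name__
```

x is int; result = 'int'

'int'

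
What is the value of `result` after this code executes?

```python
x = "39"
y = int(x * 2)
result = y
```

x = '39'; y = 3939; result = 3939

3939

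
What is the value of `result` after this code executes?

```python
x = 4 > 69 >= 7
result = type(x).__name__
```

x is bool; result = 'bool'

'bool'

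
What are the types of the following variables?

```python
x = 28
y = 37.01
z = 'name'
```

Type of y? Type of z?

y is assigned a number with a decimal point, so it is a float; z is assigned a quoted string literal, so it is a str

float, str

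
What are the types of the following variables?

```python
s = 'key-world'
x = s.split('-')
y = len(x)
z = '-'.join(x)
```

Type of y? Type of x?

len() returns int; str.split() returns list

int, list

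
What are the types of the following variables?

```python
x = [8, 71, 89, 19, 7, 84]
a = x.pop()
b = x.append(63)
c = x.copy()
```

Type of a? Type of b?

pop() returns element; append() returns None

int, NoneType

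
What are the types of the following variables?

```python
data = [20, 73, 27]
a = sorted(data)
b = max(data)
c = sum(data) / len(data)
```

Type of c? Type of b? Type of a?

int / int = float; max of ints returns int; sorted() returns list

float, int, list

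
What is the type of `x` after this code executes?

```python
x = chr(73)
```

chr() returns str (single char)

str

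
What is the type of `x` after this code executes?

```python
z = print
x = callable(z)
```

callable() returns bool

bool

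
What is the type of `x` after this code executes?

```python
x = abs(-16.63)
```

abs() of float returns float

float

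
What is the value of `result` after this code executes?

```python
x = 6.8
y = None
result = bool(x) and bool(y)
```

x = 6.8; y = None; result = False

False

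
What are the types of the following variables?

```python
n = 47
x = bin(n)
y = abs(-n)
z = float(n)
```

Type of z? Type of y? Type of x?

float() returns float; abs() of int returns int; bin() returns str

float, int, str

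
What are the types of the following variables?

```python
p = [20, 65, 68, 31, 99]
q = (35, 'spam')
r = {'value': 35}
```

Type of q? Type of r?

q is assigned a tuple (parenthesized, comma-separated values); r is assigned a dict literal ({key: value})

tuple, dict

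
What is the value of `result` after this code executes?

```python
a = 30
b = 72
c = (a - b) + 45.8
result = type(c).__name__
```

a is int; b is int; c is float; result = 'float'

'float'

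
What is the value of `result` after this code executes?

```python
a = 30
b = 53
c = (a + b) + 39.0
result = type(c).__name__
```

a is int; b is int; c is float; result = 'float'

'float'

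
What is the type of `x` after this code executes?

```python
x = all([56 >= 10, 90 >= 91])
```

all() returns bool

bool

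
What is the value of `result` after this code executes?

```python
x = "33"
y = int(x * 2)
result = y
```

x = '33'; y = 3333; result = 3333

3333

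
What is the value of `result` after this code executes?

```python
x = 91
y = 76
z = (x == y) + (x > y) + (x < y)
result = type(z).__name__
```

x is int; y is int; z is int; result = 'int'

'int'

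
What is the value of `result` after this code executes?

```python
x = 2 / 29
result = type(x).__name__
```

x is float; result = 'float'

'float'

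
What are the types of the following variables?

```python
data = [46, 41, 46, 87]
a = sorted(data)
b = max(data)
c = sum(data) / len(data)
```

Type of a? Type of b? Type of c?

sorted() returns list; max of ints returns int; int / int = float

list, int, float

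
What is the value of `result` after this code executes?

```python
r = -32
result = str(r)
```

r = -32; result = '-32'

'-32'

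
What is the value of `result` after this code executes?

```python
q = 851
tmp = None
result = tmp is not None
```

q = 851; tmp = None; result = False

False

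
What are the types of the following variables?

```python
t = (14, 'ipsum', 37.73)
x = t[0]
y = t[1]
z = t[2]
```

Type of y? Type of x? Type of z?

tuple[1] is str; tuple[0] is int; tuple[2] is float

str, int, float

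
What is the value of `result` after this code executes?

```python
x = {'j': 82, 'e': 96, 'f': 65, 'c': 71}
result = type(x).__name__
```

x is dict; result = 'dict'

'dict'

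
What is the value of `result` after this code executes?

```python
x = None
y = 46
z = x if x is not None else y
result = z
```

x = None; y = 46; z = 46; result = 46

46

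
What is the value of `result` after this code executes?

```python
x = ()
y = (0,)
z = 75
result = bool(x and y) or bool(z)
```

x = (); y = (0,); z = 75; result = True

True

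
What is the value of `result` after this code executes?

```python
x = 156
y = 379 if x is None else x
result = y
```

x = 156; y = 156; result = 156

156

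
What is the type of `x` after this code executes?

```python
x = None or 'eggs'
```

'or' with None returns the other truthy value (str)

str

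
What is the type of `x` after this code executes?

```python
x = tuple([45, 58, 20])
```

tuple() constructor returns tuple

tuple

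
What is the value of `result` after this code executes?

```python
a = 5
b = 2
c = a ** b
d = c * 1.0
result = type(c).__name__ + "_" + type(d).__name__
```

a is int; b is int; c is int; d is float; result = 'int_float'

'int_float'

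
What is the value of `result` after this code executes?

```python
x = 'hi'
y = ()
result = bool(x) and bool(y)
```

x = 'hi'; y = (); result = False

False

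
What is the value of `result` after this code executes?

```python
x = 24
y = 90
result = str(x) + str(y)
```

x = 24; y = 90; result = '2490'

'2490'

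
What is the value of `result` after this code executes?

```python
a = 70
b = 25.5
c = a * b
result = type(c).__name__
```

a is int; b is float; c is float; result = 'float'

'float'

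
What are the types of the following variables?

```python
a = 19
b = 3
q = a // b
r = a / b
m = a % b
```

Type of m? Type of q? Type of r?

% of ints returns int; // returns int; / returns float

int, int, float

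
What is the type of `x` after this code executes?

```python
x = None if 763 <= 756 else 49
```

763 <= 756 is False, so the else branch is taken

int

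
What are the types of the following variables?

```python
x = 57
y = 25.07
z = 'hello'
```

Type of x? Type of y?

x is assigned a bare integer (no decimal point), so it is an int; y is assigned a number with a decimal point, so it is a float

int, float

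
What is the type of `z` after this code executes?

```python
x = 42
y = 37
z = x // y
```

int // int = int

int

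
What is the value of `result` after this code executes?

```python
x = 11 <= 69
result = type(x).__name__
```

x is bool; result = 'bool'

'bool'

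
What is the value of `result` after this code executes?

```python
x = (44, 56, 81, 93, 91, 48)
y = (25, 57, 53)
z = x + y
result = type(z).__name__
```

x is tuple; y is tuple; z is tuple; result = 'tuple'

'tuple'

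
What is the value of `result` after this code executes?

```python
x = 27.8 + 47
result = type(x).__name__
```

x is float; result = 'float'

'float'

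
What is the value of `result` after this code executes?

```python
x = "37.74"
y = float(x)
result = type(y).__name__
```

x is str; y is float; result = 'float'

'float'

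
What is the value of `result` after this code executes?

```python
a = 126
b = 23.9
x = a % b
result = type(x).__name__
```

a is int; b is float; x is float; result = 'float'

'float'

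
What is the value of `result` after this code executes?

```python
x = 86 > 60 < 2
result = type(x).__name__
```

x is bool; result = 'bool'

'bool'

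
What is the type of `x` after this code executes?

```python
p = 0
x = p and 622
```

'and' returns first falsy value (0 is int)

int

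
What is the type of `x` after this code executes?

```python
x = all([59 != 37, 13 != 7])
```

all() returns bool

bool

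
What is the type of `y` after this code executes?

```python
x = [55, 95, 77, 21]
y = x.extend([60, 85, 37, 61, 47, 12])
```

list.extend() returns None

NoneType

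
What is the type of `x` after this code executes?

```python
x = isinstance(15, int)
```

isinstance() returns bool

bool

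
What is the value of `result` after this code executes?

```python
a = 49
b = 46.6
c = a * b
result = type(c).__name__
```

a is int; b is float; c is float; result = 'float'

'float'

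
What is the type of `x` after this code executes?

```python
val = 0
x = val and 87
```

'and' returns first falsy value (0 is int)

int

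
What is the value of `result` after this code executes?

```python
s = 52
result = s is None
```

s = 52; result = False

False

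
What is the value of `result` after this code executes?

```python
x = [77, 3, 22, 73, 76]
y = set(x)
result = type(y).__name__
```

x is list; y is set; result = 'set'

'set'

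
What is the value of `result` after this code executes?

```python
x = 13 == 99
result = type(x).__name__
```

x is bool; result = 'bool'

'bool'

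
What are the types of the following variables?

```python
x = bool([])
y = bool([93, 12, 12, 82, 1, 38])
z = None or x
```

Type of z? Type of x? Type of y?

None or bool returns the bool; bool() returns bool; bool() returns bool

bool, bool, bool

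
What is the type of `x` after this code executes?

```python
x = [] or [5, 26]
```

'or' returns first truthy value (list)

list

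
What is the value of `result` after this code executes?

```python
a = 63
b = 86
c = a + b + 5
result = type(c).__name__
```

a is int; b is int; c is int; result = 'int'

'int'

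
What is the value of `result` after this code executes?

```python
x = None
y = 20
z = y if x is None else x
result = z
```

x = None; y = 20; z = 20; result = 20

20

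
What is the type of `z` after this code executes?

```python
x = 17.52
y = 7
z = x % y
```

float % int = float

float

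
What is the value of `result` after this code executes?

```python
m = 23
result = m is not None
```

m = 23; result = True

True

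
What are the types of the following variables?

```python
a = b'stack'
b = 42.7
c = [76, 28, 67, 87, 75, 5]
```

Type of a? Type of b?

a is assigned a bytes literal (b'...' prefix); b is assigned a number with a decimal point, so it is a float

bytes, float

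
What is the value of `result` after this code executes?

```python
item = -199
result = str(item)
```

item = -199; result = '-199'

'-199'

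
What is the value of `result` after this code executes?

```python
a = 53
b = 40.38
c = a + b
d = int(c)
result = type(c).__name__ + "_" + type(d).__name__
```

a is int; b is float; c is float; d is int; result = 'float_int'

'float_int'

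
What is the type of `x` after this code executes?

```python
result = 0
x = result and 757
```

'and' returns first falsy value (0 is int)

int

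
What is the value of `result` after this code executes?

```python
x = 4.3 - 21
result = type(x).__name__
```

x is float; result = 'float'

'float'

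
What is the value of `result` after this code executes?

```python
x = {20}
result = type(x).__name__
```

x is set; result = 'set'

'set'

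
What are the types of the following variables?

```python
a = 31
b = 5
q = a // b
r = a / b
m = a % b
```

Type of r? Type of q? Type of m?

/ returns float; // returns int; % of ints returns int

float, int, int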